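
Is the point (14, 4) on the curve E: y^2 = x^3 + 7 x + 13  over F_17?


Check whether y^2 = x^3 + 7 x + 13 (mod 17) for (x, y) = (14, 4).
LHS: y^2 = 4^2 mod 17 = 16
RHS: x^3 + 7 x + 13 = 14^3 + 7*14 + 13 mod 17 = 16
LHS = RHS

Yes, on the curve


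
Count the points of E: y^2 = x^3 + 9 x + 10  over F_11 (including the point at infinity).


For each x in F_11, count y with y^2 = x^3 + 9 x + 10 mod 11:
  x = 1: RHS = 9, y in [3, 8]  -> 2 point(s)
  x = 2: RHS = 3, y in [5, 6]  -> 2 point(s)
  x = 3: RHS = 9, y in [3, 8]  -> 2 point(s)
  x = 4: RHS = 0, y in [0]  -> 1 point(s)
  x = 5: RHS = 4, y in [2, 9]  -> 2 point(s)
  x = 6: RHS = 5, y in [4, 7]  -> 2 point(s)
  x = 7: RHS = 9, y in [3, 8]  -> 2 point(s)
  x = 8: RHS = 0, y in [0]  -> 1 point(s)
  x = 10: RHS = 0, y in [0]  -> 1 point(s)
Affine points: 15. Add the point at infinity: total = 16.

#E(F_11) = 16


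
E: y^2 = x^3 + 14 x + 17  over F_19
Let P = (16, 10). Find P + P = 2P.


Doubling: s = (3 x1^2 + a) / (2 y1)
s = (3*16^2 + 14) / (2*10) mod 19 = 3
x3 = s^2 - 2 x1 mod 19 = 3^2 - 2*16 = 15
y3 = s (x1 - x3) - y1 mod 19 = 3 * (16 - 15) - 10 = 12

2P = (15, 12)


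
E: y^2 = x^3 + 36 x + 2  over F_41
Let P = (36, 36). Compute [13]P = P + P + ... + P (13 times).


k = 13 = 1101_2 (binary, LSB first: 1011)
Double-and-add from P = (36, 36):
  bit 0 = 1: acc = O + (36, 36) = (36, 36)
  bit 1 = 0: acc unchanged = (36, 36)
  bit 2 = 1: acc = (36, 36) + (0, 24) = (37, 32)
  bit 3 = 1: acc = (37, 32) + (39, 39) = (8, 8)

13P = (8, 8)


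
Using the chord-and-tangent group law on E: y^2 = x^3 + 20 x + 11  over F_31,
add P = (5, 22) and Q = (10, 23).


P != Q, so use the chord formula.
s = (y2 - y1) / (x2 - x1) = (1) / (5) mod 31 = 25
x3 = s^2 - x1 - x2 mod 31 = 25^2 - 5 - 10 = 21
y3 = s (x1 - x3) - y1 mod 31 = 25 * (5 - 21) - 22 = 12

P + Q = (21, 12)


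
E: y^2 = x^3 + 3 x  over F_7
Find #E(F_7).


For each x in F_7, count y with y^2 = x^3 + 3 x + 0 mod 7:
  x = 0: RHS = 0, y in [0]  -> 1 point(s)
  x = 1: RHS = 4, y in [2, 5]  -> 2 point(s)
  x = 2: RHS = 0, y in [0]  -> 1 point(s)
  x = 3: RHS = 1, y in [1, 6]  -> 2 point(s)
  x = 5: RHS = 0, y in [0]  -> 1 point(s)
Affine points: 7. Add the point at infinity: total = 8.

#E(F_7) = 8


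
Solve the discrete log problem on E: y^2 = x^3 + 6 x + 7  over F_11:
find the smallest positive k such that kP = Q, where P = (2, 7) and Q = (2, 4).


Enumerate multiples of P until we hit Q = (2, 4):
  1P = (2, 7)
  2P = (10, 0)
  3P = (2, 4)
Match found at i = 3.

k = 3


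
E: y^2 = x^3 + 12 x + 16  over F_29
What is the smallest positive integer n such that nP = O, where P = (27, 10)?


Compute successive multiples of P until we hit O:
  1P = (27, 10)
  2P = (24, 11)
  3P = (20, 7)
  4P = (10, 18)
  5P = (15, 27)
  6P = (17, 0)
  7P = (15, 2)
  8P = (10, 11)
  ... (continuing to 12P)
  12P = O

ord(P) = 12


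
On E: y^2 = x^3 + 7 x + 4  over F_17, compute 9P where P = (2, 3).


k = 9 = 1001_2 (binary, LSB first: 1001)
Double-and-add from P = (2, 3):
  bit 0 = 1: acc = O + (2, 3) = (2, 3)
  bit 1 = 0: acc unchanged = (2, 3)
  bit 2 = 0: acc unchanged = (2, 3)
  bit 3 = 1: acc = (2, 3) + (11, 1) = (3, 1)

9P = (3, 1)


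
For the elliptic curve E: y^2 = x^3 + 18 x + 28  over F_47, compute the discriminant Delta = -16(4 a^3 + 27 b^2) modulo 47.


4 a^3 + 27 b^2 = 4*18^3 + 27*28^2 = 23328 + 21168 = 44496
Delta = -16 * (44496) = -711936
Delta mod 47 = 20

Delta = 20 (mod 47)


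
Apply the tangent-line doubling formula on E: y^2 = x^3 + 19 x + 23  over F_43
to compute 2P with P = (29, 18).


Doubling: s = (3 x1^2 + a) / (2 y1)
s = (3*29^2 + 19) / (2*18) mod 43 = 30
x3 = s^2 - 2 x1 mod 43 = 30^2 - 2*29 = 25
y3 = s (x1 - x3) - y1 mod 43 = 30 * (29 - 25) - 18 = 16

2P = (25, 16)


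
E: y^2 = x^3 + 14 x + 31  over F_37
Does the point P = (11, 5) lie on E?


Check whether y^2 = x^3 + 14 x + 31 (mod 37) for (x, y) = (11, 5).
LHS: y^2 = 5^2 mod 37 = 25
RHS: x^3 + 14 x + 31 = 11^3 + 14*11 + 31 mod 37 = 36
LHS != RHS

No, not on the curve


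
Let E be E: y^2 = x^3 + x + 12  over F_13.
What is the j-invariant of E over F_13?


Delta = -16(4 a^3 + 27 b^2) mod 13 = 11
-1728 * (4 a)^3 = -1728 * (4*1)^3 mod 13 = 12
j = 12 * 11^(-1) mod 13 = 7

j = 7 (mod 13)


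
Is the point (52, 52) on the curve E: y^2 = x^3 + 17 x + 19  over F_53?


Check whether y^2 = x^3 + 17 x + 19 (mod 53) for (x, y) = (52, 52).
LHS: y^2 = 52^2 mod 53 = 1
RHS: x^3 + 17 x + 19 = 52^3 + 17*52 + 19 mod 53 = 1
LHS = RHS

Yes, on the curve


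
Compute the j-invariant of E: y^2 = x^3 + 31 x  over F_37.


Delta = -16(4 a^3 + 27 b^2) mod 37 = 23
-1728 * (4 a)^3 = -1728 * (4*31)^3 mod 37 = 6
j = 6 * 23^(-1) mod 37 = 26

j = 26 (mod 37)


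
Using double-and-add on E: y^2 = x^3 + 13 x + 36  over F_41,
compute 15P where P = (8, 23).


k = 15 = 1111_2 (binary, LSB first: 1111)
Double-and-add from P = (8, 23):
  bit 0 = 1: acc = O + (8, 23) = (8, 23)
  bit 1 = 1: acc = (8, 23) + (25, 18) = (0, 6)
  bit 2 = 1: acc = (0, 6) + (1, 38) = (39, 17)
  bit 3 = 1: acc = (39, 17) + (37, 17) = (6, 24)

15P = (6, 24)


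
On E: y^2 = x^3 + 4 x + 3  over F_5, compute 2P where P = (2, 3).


Doubling: s = (3 x1^2 + a) / (2 y1)
s = (3*2^2 + 4) / (2*3) mod 5 = 1
x3 = s^2 - 2 x1 mod 5 = 1^2 - 2*2 = 2
y3 = s (x1 - x3) - y1 mod 5 = 1 * (2 - 2) - 3 = 2

2P = (2, 2)


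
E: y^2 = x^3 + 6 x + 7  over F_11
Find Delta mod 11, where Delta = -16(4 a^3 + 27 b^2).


4 a^3 + 27 b^2 = 4*6^3 + 27*7^2 = 864 + 1323 = 2187
Delta = -16 * (2187) = -34992
Delta mod 11 = 10

Delta = 10 (mod 11)


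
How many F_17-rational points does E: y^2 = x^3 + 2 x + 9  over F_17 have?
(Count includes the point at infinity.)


For each x in F_17, count y with y^2 = x^3 + 2 x + 9 mod 17:
  x = 0: RHS = 9, y in [3, 14]  -> 2 point(s)
  x = 2: RHS = 4, y in [2, 15]  -> 2 point(s)
  x = 3: RHS = 8, y in [5, 12]  -> 2 point(s)
  x = 4: RHS = 13, y in [8, 9]  -> 2 point(s)
  x = 5: RHS = 8, y in [5, 12]  -> 2 point(s)
  x = 6: RHS = 16, y in [4, 13]  -> 2 point(s)
  x = 7: RHS = 9, y in [3, 14]  -> 2 point(s)
  x = 9: RHS = 8, y in [5, 12]  -> 2 point(s)
  x = 10: RHS = 9, y in [3, 14]  -> 2 point(s)
  x = 11: RHS = 2, y in [6, 11]  -> 2 point(s)
Affine points: 20. Add the point at infinity: total = 21.

#E(F_17) = 21


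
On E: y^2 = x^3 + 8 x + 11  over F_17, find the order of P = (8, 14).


Compute successive multiples of P until we hit O:
  1P = (8, 14)
  2P = (9, 8)
  3P = (2, 1)
  4P = (15, 2)
  5P = (7, 11)
  6P = (11, 11)
  7P = (16, 11)
  8P = (12, 13)
  ... (continuing to 18P)
  18P = O

ord(P) = 18


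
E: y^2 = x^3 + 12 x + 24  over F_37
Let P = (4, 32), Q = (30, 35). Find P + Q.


P != Q, so use the chord formula.
s = (y2 - y1) / (x2 - x1) = (3) / (26) mod 37 = 30
x3 = s^2 - x1 - x2 mod 37 = 30^2 - 4 - 30 = 15
y3 = s (x1 - x3) - y1 mod 37 = 30 * (4 - 15) - 32 = 8

P + Q = (15, 8)


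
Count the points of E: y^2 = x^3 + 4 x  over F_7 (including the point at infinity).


For each x in F_7, count y with y^2 = x^3 + 4 x + 0 mod 7:
  x = 0: RHS = 0, y in [0]  -> 1 point(s)
  x = 2: RHS = 2, y in [3, 4]  -> 2 point(s)
  x = 3: RHS = 4, y in [2, 5]  -> 2 point(s)
  x = 6: RHS = 2, y in [3, 4]  -> 2 point(s)
Affine points: 7. Add the point at infinity: total = 8.

#E(F_7) = 8


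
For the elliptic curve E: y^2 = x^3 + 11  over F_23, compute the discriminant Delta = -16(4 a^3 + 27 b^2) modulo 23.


4 a^3 + 27 b^2 = 4*0^3 + 27*11^2 = 0 + 3267 = 3267
Delta = -16 * (3267) = -52272
Delta mod 23 = 7

Delta = 7 (mod 23)


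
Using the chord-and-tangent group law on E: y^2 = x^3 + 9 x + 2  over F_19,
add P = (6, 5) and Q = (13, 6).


P != Q, so use the chord formula.
s = (y2 - y1) / (x2 - x1) = (1) / (7) mod 19 = 11
x3 = s^2 - x1 - x2 mod 19 = 11^2 - 6 - 13 = 7
y3 = s (x1 - x3) - y1 mod 19 = 11 * (6 - 7) - 5 = 3

P + Q = (7, 3)


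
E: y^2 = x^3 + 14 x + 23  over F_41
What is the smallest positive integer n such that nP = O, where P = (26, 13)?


Compute successive multiples of P until we hit O:
  1P = (26, 13)
  2P = (25, 34)
  3P = (21, 5)
  4P = (31, 20)
  5P = (4, 26)
  6P = (36, 19)
  7P = (22, 14)
  8P = (11, 14)
  ... (continuing to 44P)
  44P = O

ord(P) = 44


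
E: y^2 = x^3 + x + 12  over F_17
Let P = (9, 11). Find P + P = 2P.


Doubling: s = (3 x1^2 + a) / (2 y1)
s = (3*9^2 + 1) / (2*11) mod 17 = 8
x3 = s^2 - 2 x1 mod 17 = 8^2 - 2*9 = 12
y3 = s (x1 - x3) - y1 mod 17 = 8 * (9 - 12) - 11 = 16

2P = (12, 16)


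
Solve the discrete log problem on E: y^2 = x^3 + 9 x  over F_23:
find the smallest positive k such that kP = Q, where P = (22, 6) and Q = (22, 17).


Enumerate multiples of P until we hit Q = (22, 17):
  1P = (22, 6)
  2P = (3, 13)
  3P = (14, 8)
  4P = (0, 0)
  5P = (14, 15)
  6P = (3, 10)
  7P = (22, 17)
Match found at i = 7.

k = 7


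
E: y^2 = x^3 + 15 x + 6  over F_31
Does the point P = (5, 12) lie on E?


Check whether y^2 = x^3 + 15 x + 6 (mod 31) for (x, y) = (5, 12).
LHS: y^2 = 12^2 mod 31 = 20
RHS: x^3 + 15 x + 6 = 5^3 + 15*5 + 6 mod 31 = 20
LHS = RHS

Yes, on the curve


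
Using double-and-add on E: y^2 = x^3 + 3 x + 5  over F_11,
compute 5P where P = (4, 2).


k = 5 = 101_2 (binary, LSB first: 101)
Double-and-add from P = (4, 2):
  bit 0 = 1: acc = O + (4, 2) = (4, 2)
  bit 1 = 0: acc unchanged = (4, 2)
  bit 2 = 1: acc = (4, 2) + (4, 2) = (4, 9)

5P = (4, 9)


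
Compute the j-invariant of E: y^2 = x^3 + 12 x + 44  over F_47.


Delta = -16(4 a^3 + 27 b^2) mod 47 = 12
-1728 * (4 a)^3 = -1728 * (4*12)^3 mod 47 = 11
j = 11 * 12^(-1) mod 47 = 44

j = 44 (mod 47)


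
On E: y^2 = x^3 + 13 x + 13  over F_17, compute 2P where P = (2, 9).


Doubling: s = (3 x1^2 + a) / (2 y1)
s = (3*2^2 + 13) / (2*9) mod 17 = 8
x3 = s^2 - 2 x1 mod 17 = 8^2 - 2*2 = 9
y3 = s (x1 - x3) - y1 mod 17 = 8 * (2 - 9) - 9 = 3

2P = (9, 3)


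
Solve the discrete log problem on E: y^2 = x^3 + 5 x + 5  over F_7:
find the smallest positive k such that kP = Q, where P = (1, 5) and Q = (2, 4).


Enumerate multiples of P until we hit Q = (2, 4):
  1P = (1, 5)
  2P = (2, 4)
Match found at i = 2.

k = 2


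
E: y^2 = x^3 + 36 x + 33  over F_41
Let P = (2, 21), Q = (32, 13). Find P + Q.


P != Q, so use the chord formula.
s = (y2 - y1) / (x2 - x1) = (33) / (30) mod 41 = 38
x3 = s^2 - x1 - x2 mod 41 = 38^2 - 2 - 32 = 16
y3 = s (x1 - x3) - y1 mod 41 = 38 * (2 - 16) - 21 = 21

P + Q = (16, 21)


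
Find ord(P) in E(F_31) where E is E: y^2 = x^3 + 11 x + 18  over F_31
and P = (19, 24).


Compute successive multiples of P until we hit O:
  1P = (19, 24)
  2P = (29, 9)
  3P = (24, 30)
  4P = (13, 8)
  5P = (13, 23)
  6P = (24, 1)
  7P = (29, 22)
  8P = (19, 7)
  ... (continuing to 9P)
  9P = O

ord(P) = 9


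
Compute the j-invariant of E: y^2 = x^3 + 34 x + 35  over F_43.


Delta = -16(4 a^3 + 27 b^2) mod 43 = 2
-1728 * (4 a)^3 = -1728 * (4*34)^3 mod 43 = 8
j = 8 * 2^(-1) mod 43 = 4

j = 4 (mod 43)


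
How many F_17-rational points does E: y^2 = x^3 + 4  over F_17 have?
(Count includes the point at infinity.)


For each x in F_17, count y with y^2 = x^3 + 0 x + 4 mod 17:
  x = 0: RHS = 4, y in [2, 15]  -> 2 point(s)
  x = 4: RHS = 0, y in [0]  -> 1 point(s)
  x = 6: RHS = 16, y in [4, 13]  -> 2 point(s)
  x = 9: RHS = 2, y in [6, 11]  -> 2 point(s)
  x = 10: RHS = 1, y in [1, 16]  -> 2 point(s)
  x = 11: RHS = 9, y in [3, 14]  -> 2 point(s)
  x = 12: RHS = 15, y in [7, 10]  -> 2 point(s)
  x = 13: RHS = 8, y in [5, 12]  -> 2 point(s)
  x = 15: RHS = 13, y in [8, 9]  -> 2 point(s)
Affine points: 17. Add the point at infinity: total = 18.

#E(F_17) = 18


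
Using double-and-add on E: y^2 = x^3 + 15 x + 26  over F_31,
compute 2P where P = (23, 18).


k = 2 = 10_2 (binary, LSB first: 01)
Double-and-add from P = (23, 18):
  bit 0 = 0: acc unchanged = O
  bit 1 = 1: acc = O + (20, 7) = (20, 7)

2P = (20, 7)


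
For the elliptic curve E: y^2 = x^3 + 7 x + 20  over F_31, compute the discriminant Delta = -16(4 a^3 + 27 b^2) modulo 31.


4 a^3 + 27 b^2 = 4*7^3 + 27*20^2 = 1372 + 10800 = 12172
Delta = -16 * (12172) = -194752
Delta mod 31 = 21

Delta = 21 (mod 31)


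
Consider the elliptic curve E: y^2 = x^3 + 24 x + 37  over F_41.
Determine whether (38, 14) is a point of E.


Check whether y^2 = x^3 + 24 x + 37 (mod 41) for (x, y) = (38, 14).
LHS: y^2 = 14^2 mod 41 = 32
RHS: x^3 + 24 x + 37 = 38^3 + 24*38 + 37 mod 41 = 20
LHS != RHS

No, not on the curve


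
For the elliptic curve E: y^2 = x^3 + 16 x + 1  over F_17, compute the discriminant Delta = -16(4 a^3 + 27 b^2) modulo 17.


4 a^3 + 27 b^2 = 4*16^3 + 27*1^2 = 16384 + 27 = 16411
Delta = -16 * (16411) = -262576
Delta mod 17 = 6

Delta = 6 (mod 17)


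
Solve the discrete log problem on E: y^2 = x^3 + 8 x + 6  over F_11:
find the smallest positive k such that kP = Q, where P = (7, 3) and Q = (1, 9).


Enumerate multiples of P until we hit Q = (1, 9):
  1P = (7, 3)
  2P = (1, 9)
Match found at i = 2.

k = 2


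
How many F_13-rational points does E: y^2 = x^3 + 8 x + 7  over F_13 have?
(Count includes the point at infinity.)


For each x in F_13, count y with y^2 = x^3 + 8 x + 7 mod 13:
  x = 1: RHS = 3, y in [4, 9]  -> 2 point(s)
  x = 4: RHS = 12, y in [5, 8]  -> 2 point(s)
  x = 5: RHS = 3, y in [4, 9]  -> 2 point(s)
  x = 7: RHS = 3, y in [4, 9]  -> 2 point(s)
  x = 11: RHS = 9, y in [3, 10]  -> 2 point(s)
Affine points: 10. Add the point at infinity: total = 11.

#E(F_13) = 11


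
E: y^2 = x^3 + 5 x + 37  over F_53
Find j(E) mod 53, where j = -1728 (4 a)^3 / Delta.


Delta = -16(4 a^3 + 27 b^2) mod 53 = 22
-1728 * (4 a)^3 = -1728 * (4*5)^3 mod 53 = 43
j = 43 * 22^(-1) mod 53 = 14

j = 14 (mod 53)


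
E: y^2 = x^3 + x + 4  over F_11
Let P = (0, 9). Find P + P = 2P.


Doubling: s = (3 x1^2 + a) / (2 y1)
s = (3*0^2 + 1) / (2*9) mod 11 = 8
x3 = s^2 - 2 x1 mod 11 = 8^2 - 2*0 = 9
y3 = s (x1 - x3) - y1 mod 11 = 8 * (0 - 9) - 9 = 7

2P = (9, 7)


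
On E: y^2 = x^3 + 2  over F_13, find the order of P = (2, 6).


Compute successive multiples of P until we hit O:
  1P = (2, 6)
  2P = (10, 12)
  3P = (4, 12)
  4P = (3, 4)
  5P = (12, 1)
  6P = (9, 4)
  7P = (5, 6)
  8P = (6, 7)
  ... (continuing to 19P)
  19P = O

ord(P) = 19


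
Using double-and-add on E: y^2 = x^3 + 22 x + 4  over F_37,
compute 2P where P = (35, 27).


k = 2 = 10_2 (binary, LSB first: 01)
Double-and-add from P = (35, 27):
  bit 0 = 0: acc unchanged = O
  bit 1 = 1: acc = O + (8, 27) = (8, 27)

2P = (8, 27)


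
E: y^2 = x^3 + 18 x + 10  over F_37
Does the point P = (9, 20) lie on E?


Check whether y^2 = x^3 + 18 x + 10 (mod 37) for (x, y) = (9, 20).
LHS: y^2 = 20^2 mod 37 = 30
RHS: x^3 + 18 x + 10 = 9^3 + 18*9 + 10 mod 37 = 13
LHS != RHS

No, not on the curve


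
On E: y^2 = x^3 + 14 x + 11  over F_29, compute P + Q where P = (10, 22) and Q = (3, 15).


P != Q, so use the chord formula.
s = (y2 - y1) / (x2 - x1) = (22) / (22) mod 29 = 1
x3 = s^2 - x1 - x2 mod 29 = 1^2 - 10 - 3 = 17
y3 = s (x1 - x3) - y1 mod 29 = 1 * (10 - 17) - 22 = 0

P + Q = (17, 0)


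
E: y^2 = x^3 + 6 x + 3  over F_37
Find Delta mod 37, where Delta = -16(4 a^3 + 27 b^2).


4 a^3 + 27 b^2 = 4*6^3 + 27*3^2 = 864 + 243 = 1107
Delta = -16 * (1107) = -17712
Delta mod 37 = 11

Delta = 11 (mod 37)


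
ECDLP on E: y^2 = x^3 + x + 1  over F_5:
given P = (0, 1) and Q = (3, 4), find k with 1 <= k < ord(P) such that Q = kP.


Enumerate multiples of P until we hit Q = (3, 4):
  1P = (0, 1)
  2P = (4, 2)
  3P = (2, 1)
  4P = (3, 4)
Match found at i = 4.

k = 4


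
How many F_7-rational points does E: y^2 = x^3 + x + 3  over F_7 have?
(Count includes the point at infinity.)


For each x in F_7, count y with y^2 = x^3 + 1 x + 3 mod 7:
  x = 4: RHS = 1, y in [1, 6]  -> 2 point(s)
  x = 5: RHS = 0, y in [0]  -> 1 point(s)
  x = 6: RHS = 1, y in [1, 6]  -> 2 point(s)
Affine points: 5. Add the point at infinity: total = 6.

#E(F_7) = 6


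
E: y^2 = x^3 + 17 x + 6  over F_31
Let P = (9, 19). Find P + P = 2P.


Doubling: s = (3 x1^2 + a) / (2 y1)
s = (3*9^2 + 17) / (2*19) mod 31 = 15
x3 = s^2 - 2 x1 mod 31 = 15^2 - 2*9 = 21
y3 = s (x1 - x3) - y1 mod 31 = 15 * (9 - 21) - 19 = 18

2P = (21, 18)


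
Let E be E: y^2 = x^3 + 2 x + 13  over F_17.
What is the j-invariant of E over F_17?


Delta = -16(4 a^3 + 27 b^2) mod 17 = 5
-1728 * (4 a)^3 = -1728 * (4*2)^3 mod 17 = 12
j = 12 * 5^(-1) mod 17 = 16

j = 16 (mod 17)


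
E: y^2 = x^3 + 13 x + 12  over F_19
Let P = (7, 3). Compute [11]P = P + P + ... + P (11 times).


k = 11 = 1011_2 (binary, LSB first: 1101)
Double-and-add from P = (7, 3):
  bit 0 = 1: acc = O + (7, 3) = (7, 3)
  bit 1 = 1: acc = (7, 3) + (11, 17) = (18, 6)
  bit 2 = 0: acc unchanged = (18, 6)
  bit 3 = 1: acc = (18, 6) + (1, 11) = (11, 2)

11P = (11, 2)


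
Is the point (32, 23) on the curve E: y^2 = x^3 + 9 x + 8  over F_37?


Check whether y^2 = x^3 + 9 x + 8 (mod 37) for (x, y) = (32, 23).
LHS: y^2 = 23^2 mod 37 = 11
RHS: x^3 + 9 x + 8 = 32^3 + 9*32 + 8 mod 37 = 23
LHS != RHS

No, not on the curve


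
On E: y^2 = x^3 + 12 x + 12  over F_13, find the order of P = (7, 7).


Compute successive multiples of P until we hit O:
  1P = (7, 7)
  2P = (8, 3)
  3P = (1, 8)
  4P = (9, 2)
  5P = (0, 8)
  6P = (10, 12)
  7P = (6, 12)
  8P = (12, 5)
  ... (continuing to 19P)
  19P = O

ord(P) = 19


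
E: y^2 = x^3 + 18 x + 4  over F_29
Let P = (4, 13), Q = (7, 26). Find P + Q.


P != Q, so use the chord formula.
s = (y2 - y1) / (x2 - x1) = (13) / (3) mod 29 = 14
x3 = s^2 - x1 - x2 mod 29 = 14^2 - 4 - 7 = 11
y3 = s (x1 - x3) - y1 mod 29 = 14 * (4 - 11) - 13 = 5

P + Q = (11, 5)


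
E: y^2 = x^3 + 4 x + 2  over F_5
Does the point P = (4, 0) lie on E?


Check whether y^2 = x^3 + 4 x + 2 (mod 5) for (x, y) = (4, 0).
LHS: y^2 = 0^2 mod 5 = 0
RHS: x^3 + 4 x + 2 = 4^3 + 4*4 + 2 mod 5 = 2
LHS != RHS

No, not on the curve


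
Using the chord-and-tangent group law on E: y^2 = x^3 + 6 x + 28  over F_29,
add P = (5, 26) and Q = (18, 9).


P != Q, so use the chord formula.
s = (y2 - y1) / (x2 - x1) = (12) / (13) mod 29 = 21
x3 = s^2 - x1 - x2 mod 29 = 21^2 - 5 - 18 = 12
y3 = s (x1 - x3) - y1 mod 29 = 21 * (5 - 12) - 26 = 1

P + Q = (12, 1)


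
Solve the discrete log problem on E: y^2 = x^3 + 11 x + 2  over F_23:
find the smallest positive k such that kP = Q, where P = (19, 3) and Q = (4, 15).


Enumerate multiples of P until we hit Q = (4, 15):
  1P = (19, 3)
  2P = (21, 8)
  3P = (18, 11)
  4P = (4, 15)
Match found at i = 4.

k = 4


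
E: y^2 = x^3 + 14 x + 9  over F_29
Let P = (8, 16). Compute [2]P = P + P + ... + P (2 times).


k = 2 = 10_2 (binary, LSB first: 01)
Double-and-add from P = (8, 16):
  bit 0 = 0: acc unchanged = O
  bit 1 = 1: acc = O + (14, 7) = (14, 7)

2P = (14, 7)


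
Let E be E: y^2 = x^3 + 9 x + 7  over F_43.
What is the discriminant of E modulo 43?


4 a^3 + 27 b^2 = 4*9^3 + 27*7^2 = 2916 + 1323 = 4239
Delta = -16 * (4239) = -67824
Delta mod 43 = 30

Delta = 30 (mod 43)


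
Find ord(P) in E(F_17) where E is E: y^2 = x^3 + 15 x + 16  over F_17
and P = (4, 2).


Compute successive multiples of P until we hit O:
  1P = (4, 2)
  2P = (1, 7)
  3P = (11, 4)
  4P = (0, 4)
  5P = (9, 9)
  6P = (8, 6)
  7P = (6, 13)
  8P = (16, 0)
  ... (continuing to 16P)
  16P = O

ord(P) = 16


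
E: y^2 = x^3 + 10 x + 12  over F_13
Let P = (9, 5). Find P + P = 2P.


Doubling: s = (3 x1^2 + a) / (2 y1)
s = (3*9^2 + 10) / (2*5) mod 13 = 11
x3 = s^2 - 2 x1 mod 13 = 11^2 - 2*9 = 12
y3 = s (x1 - x3) - y1 mod 13 = 11 * (9 - 12) - 5 = 1

2P = (12, 1)


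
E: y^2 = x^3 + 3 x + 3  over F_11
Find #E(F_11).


For each x in F_11, count y with y^2 = x^3 + 3 x + 3 mod 11:
  x = 0: RHS = 3, y in [5, 6]  -> 2 point(s)
  x = 5: RHS = 0, y in [0]  -> 1 point(s)
  x = 7: RHS = 4, y in [2, 9]  -> 2 point(s)
  x = 8: RHS = 0, y in [0]  -> 1 point(s)
  x = 9: RHS = 0, y in [0]  -> 1 point(s)
Affine points: 7. Add the point at infinity: total = 8.

#E(F_11) = 8


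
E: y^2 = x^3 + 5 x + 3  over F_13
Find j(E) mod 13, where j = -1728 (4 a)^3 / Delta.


Delta = -16(4 a^3 + 27 b^2) mod 13 = 7
-1728 * (4 a)^3 = -1728 * (4*5)^3 mod 13 = 5
j = 5 * 7^(-1) mod 13 = 10

j = 10 (mod 13)


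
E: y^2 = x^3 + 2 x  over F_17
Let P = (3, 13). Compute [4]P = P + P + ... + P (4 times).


k = 4 = 100_2 (binary, LSB first: 001)
Double-and-add from P = (3, 13):
  bit 0 = 0: acc unchanged = O
  bit 1 = 0: acc unchanged = O
  bit 2 = 1: acc = O + (8, 1) = (8, 1)

4P = (8, 1)


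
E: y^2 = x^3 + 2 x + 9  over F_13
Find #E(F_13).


For each x in F_13, count y with y^2 = x^3 + 2 x + 9 mod 13:
  x = 0: RHS = 9, y in [3, 10]  -> 2 point(s)
  x = 1: RHS = 12, y in [5, 8]  -> 2 point(s)
  x = 3: RHS = 3, y in [4, 9]  -> 2 point(s)
  x = 4: RHS = 3, y in [4, 9]  -> 2 point(s)
  x = 5: RHS = 1, y in [1, 12]  -> 2 point(s)
  x = 6: RHS = 3, y in [4, 9]  -> 2 point(s)
  x = 8: RHS = 4, y in [2, 11]  -> 2 point(s)
  x = 11: RHS = 10, y in [6, 7]  -> 2 point(s)
Affine points: 16. Add the point at infinity: total = 17.

#E(F_13) = 17


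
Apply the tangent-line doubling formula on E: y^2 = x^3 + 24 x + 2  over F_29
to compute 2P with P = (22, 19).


Doubling: s = (3 x1^2 + a) / (2 y1)
s = (3*22^2 + 24) / (2*19) mod 29 = 19
x3 = s^2 - 2 x1 mod 29 = 19^2 - 2*22 = 27
y3 = s (x1 - x3) - y1 mod 29 = 19 * (22 - 27) - 19 = 2

2P = (27, 2)


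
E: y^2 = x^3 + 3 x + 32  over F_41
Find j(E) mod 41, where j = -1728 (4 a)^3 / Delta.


Delta = -16(4 a^3 + 27 b^2) mod 41 = 16
-1728 * (4 a)^3 = -1728 * (4*3)^3 mod 41 = 5
j = 5 * 16^(-1) mod 41 = 8

j = 8 (mod 41)


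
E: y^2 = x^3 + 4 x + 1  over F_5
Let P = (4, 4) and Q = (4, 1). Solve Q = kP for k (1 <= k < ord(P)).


Enumerate multiples of P until we hit Q = (4, 1):
  1P = (4, 4)
  2P = (3, 0)
  3P = (4, 1)
Match found at i = 3.

k = 3


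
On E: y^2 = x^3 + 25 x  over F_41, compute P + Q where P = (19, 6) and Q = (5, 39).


P != Q, so use the chord formula.
s = (y2 - y1) / (x2 - x1) = (33) / (27) mod 41 = 24
x3 = s^2 - x1 - x2 mod 41 = 24^2 - 19 - 5 = 19
y3 = s (x1 - x3) - y1 mod 41 = 24 * (19 - 19) - 6 = 35

P + Q = (19, 35)


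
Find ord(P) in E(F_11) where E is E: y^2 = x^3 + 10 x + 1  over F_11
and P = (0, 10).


Compute successive multiples of P until we hit O:
  1P = (0, 10)
  2P = (3, 5)
  3P = (1, 10)
  4P = (10, 1)
  5P = (5, 0)
  6P = (10, 10)
  7P = (1, 1)
  8P = (3, 6)
  ... (continuing to 10P)
  10P = O

ord(P) = 10


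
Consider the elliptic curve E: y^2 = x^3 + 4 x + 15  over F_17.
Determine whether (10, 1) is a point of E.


Check whether y^2 = x^3 + 4 x + 15 (mod 17) for (x, y) = (10, 1).
LHS: y^2 = 1^2 mod 17 = 1
RHS: x^3 + 4 x + 15 = 10^3 + 4*10 + 15 mod 17 = 1
LHS = RHS

Yes, on the curve


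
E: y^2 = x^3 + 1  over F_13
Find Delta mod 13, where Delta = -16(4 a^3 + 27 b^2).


4 a^3 + 27 b^2 = 4*0^3 + 27*1^2 = 0 + 27 = 27
Delta = -16 * (27) = -432
Delta mod 13 = 10

Delta = 10 (mod 13)


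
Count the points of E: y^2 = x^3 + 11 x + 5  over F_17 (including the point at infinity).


For each x in F_17, count y with y^2 = x^3 + 11 x + 5 mod 17:
  x = 1: RHS = 0, y in [0]  -> 1 point(s)
  x = 2: RHS = 1, y in [1, 16]  -> 2 point(s)
  x = 5: RHS = 15, y in [7, 10]  -> 2 point(s)
  x = 6: RHS = 15, y in [7, 10]  -> 2 point(s)
  x = 7: RHS = 0, y in [0]  -> 1 point(s)
  x = 9: RHS = 0, y in [0]  -> 1 point(s)
  x = 13: RHS = 16, y in [4, 13]  -> 2 point(s)
  x = 14: RHS = 13, y in [8, 9]  -> 2 point(s)
  x = 15: RHS = 9, y in [3, 14]  -> 2 point(s)
Affine points: 15. Add the point at infinity: total = 16.

#E(F_17) = 16


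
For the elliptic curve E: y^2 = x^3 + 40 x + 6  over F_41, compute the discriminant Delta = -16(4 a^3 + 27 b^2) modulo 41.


4 a^3 + 27 b^2 = 4*40^3 + 27*6^2 = 256000 + 972 = 256972
Delta = -16 * (256972) = -4111552
Delta mod 41 = 10

Delta = 10 (mod 41)


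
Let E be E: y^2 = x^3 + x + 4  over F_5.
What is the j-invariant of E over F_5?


Delta = -16(4 a^3 + 27 b^2) mod 5 = 4
-1728 * (4 a)^3 = -1728 * (4*1)^3 mod 5 = 3
j = 3 * 4^(-1) mod 5 = 2

j = 2 (mod 5)


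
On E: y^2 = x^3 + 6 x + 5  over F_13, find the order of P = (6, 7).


Compute successive multiples of P until we hit O:
  1P = (6, 7)
  2P = (10, 5)
  3P = (7, 0)
  4P = (10, 8)
  5P = (6, 6)
  6P = O

ord(P) = 6


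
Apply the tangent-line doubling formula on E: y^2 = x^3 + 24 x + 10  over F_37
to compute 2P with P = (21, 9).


Doubling: s = (3 x1^2 + a) / (2 y1)
s = (3*21^2 + 24) / (2*9) mod 37 = 7
x3 = s^2 - 2 x1 mod 37 = 7^2 - 2*21 = 7
y3 = s (x1 - x3) - y1 mod 37 = 7 * (21 - 7) - 9 = 15

2P = (7, 15)


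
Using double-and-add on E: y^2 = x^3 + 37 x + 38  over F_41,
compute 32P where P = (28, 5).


k = 32 = 100000_2 (binary, LSB first: 000001)
Double-and-add from P = (28, 5):
  bit 0 = 0: acc unchanged = O
  bit 1 = 0: acc unchanged = O
  bit 2 = 0: acc unchanged = O
  bit 3 = 0: acc unchanged = O
  bit 4 = 0: acc unchanged = O
  bit 5 = 1: acc = O + (15, 27) = (15, 27)

32P = (15, 27)


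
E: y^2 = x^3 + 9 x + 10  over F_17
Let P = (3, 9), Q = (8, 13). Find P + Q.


P != Q, so use the chord formula.
s = (y2 - y1) / (x2 - x1) = (4) / (5) mod 17 = 11
x3 = s^2 - x1 - x2 mod 17 = 11^2 - 3 - 8 = 8
y3 = s (x1 - x3) - y1 mod 17 = 11 * (3 - 8) - 9 = 4

P + Q = (8, 4)


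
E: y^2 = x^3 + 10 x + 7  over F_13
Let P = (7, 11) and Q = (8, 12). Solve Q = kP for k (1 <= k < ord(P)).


Enumerate multiples of P until we hit Q = (8, 12):
  1P = (7, 11)
  2P = (8, 12)
Match found at i = 2.

k = 2


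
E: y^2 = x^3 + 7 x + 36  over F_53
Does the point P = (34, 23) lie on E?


Check whether y^2 = x^3 + 7 x + 36 (mod 53) for (x, y) = (34, 23).
LHS: y^2 = 23^2 mod 53 = 52
RHS: x^3 + 7 x + 36 = 34^3 + 7*34 + 36 mod 53 = 40
LHS != RHS

No, not on the curve


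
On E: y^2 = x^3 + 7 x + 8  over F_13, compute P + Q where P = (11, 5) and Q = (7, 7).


P != Q, so use the chord formula.
s = (y2 - y1) / (x2 - x1) = (2) / (9) mod 13 = 6
x3 = s^2 - x1 - x2 mod 13 = 6^2 - 11 - 7 = 5
y3 = s (x1 - x3) - y1 mod 13 = 6 * (11 - 5) - 5 = 5

P + Q = (5, 5)


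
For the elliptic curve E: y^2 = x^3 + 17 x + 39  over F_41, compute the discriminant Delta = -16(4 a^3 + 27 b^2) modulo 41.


4 a^3 + 27 b^2 = 4*17^3 + 27*39^2 = 19652 + 41067 = 60719
Delta = -16 * (60719) = -971504
Delta mod 41 = 32

Delta = 32 (mod 41)


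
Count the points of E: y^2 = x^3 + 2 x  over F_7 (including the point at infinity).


For each x in F_7, count y with y^2 = x^3 + 2 x + 0 mod 7:
  x = 0: RHS = 0, y in [0]  -> 1 point(s)
  x = 4: RHS = 2, y in [3, 4]  -> 2 point(s)
  x = 5: RHS = 2, y in [3, 4]  -> 2 point(s)
  x = 6: RHS = 4, y in [2, 5]  -> 2 point(s)
Affine points: 7. Add the point at infinity: total = 8.

#E(F_7) = 8


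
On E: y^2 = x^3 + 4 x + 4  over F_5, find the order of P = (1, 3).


Compute successive multiples of P until we hit O:
  1P = (1, 3)
  2P = (2, 0)
  3P = (1, 2)
  4P = O

ord(P) = 4


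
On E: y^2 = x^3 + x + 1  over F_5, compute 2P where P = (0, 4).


Doubling: s = (3 x1^2 + a) / (2 y1)
s = (3*0^2 + 1) / (2*4) mod 5 = 2
x3 = s^2 - 2 x1 mod 5 = 2^2 - 2*0 = 4
y3 = s (x1 - x3) - y1 mod 5 = 2 * (0 - 4) - 4 = 3

2P = (4, 3)


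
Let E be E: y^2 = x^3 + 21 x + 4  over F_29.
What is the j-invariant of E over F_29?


Delta = -16(4 a^3 + 27 b^2) mod 29 = 17
-1728 * (4 a)^3 = -1728 * (4*21)^3 mod 29 = 24
j = 24 * 17^(-1) mod 29 = 27

j = 27 (mod 29)


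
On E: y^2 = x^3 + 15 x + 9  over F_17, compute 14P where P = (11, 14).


k = 14 = 1110_2 (binary, LSB first: 0111)
Double-and-add from P = (11, 14):
  bit 0 = 0: acc unchanged = O
  bit 1 = 1: acc = O + (3, 9) = (3, 9)
  bit 2 = 1: acc = (3, 9) + (7, 10) = (6, 3)
  bit 3 = 1: acc = (6, 3) + (12, 9) = (0, 3)

14P = (0, 3)


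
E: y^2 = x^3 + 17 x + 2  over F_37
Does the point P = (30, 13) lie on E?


Check whether y^2 = x^3 + 17 x + 2 (mod 37) for (x, y) = (30, 13).
LHS: y^2 = 13^2 mod 37 = 21
RHS: x^3 + 17 x + 2 = 30^3 + 17*30 + 2 mod 37 = 21
LHS = RHS

Yes, on the curve


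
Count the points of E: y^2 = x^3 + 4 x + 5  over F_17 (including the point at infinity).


For each x in F_17, count y with y^2 = x^3 + 4 x + 5 mod 17:
  x = 2: RHS = 4, y in [2, 15]  -> 2 point(s)
  x = 4: RHS = 0, y in [0]  -> 1 point(s)
  x = 7: RHS = 2, y in [6, 11]  -> 2 point(s)
  x = 10: RHS = 8, y in [5, 12]  -> 2 point(s)
  x = 12: RHS = 13, y in [8, 9]  -> 2 point(s)
  x = 14: RHS = 0, y in [0]  -> 1 point(s)
  x = 16: RHS = 0, y in [0]  -> 1 point(s)
Affine points: 11. Add the point at infinity: total = 12.

#E(F_17) = 12


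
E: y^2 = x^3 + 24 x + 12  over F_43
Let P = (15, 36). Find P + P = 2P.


Doubling: s = (3 x1^2 + a) / (2 y1)
s = (3*15^2 + 24) / (2*36) mod 43 = 33
x3 = s^2 - 2 x1 mod 43 = 33^2 - 2*15 = 27
y3 = s (x1 - x3) - y1 mod 43 = 33 * (15 - 27) - 36 = 41

2P = (27, 41)


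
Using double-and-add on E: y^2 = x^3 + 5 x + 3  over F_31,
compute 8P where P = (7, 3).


k = 8 = 1000_2 (binary, LSB first: 0001)
Double-and-add from P = (7, 3):
  bit 0 = 0: acc unchanged = O
  bit 1 = 0: acc unchanged = O
  bit 2 = 0: acc unchanged = O
  bit 3 = 1: acc = O + (17, 17) = (17, 17)

8P = (17, 17)


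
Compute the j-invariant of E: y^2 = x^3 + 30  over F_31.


Delta = -16(4 a^3 + 27 b^2) mod 31 = 2
-1728 * (4 a)^3 = -1728 * (4*0)^3 mod 31 = 0
j = 0 * 2^(-1) mod 31 = 0

j = 0 (mod 31)


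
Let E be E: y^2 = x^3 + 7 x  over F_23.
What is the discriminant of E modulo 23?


4 a^3 + 27 b^2 = 4*7^3 + 27*0^2 = 1372 + 0 = 1372
Delta = -16 * (1372) = -21952
Delta mod 23 = 13

Delta = 13 (mod 23)


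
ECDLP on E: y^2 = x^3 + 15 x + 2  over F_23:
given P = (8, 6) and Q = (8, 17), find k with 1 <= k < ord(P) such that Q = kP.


Enumerate multiples of P until we hit Q = (8, 17):
  1P = (8, 6)
  2P = (7, 17)
  3P = (14, 14)
  4P = (13, 18)
  5P = (5, 15)
  6P = (19, 4)
  7P = (12, 1)
  8P = (6, 3)
  9P = (17, 15)
  10P = (22, 3)
  11P = (11, 16)
  12P = (10, 18)
  13P = (18, 3)
  14P = (1, 8)
  15P = (0, 18)
  16P = (0, 5)
  17P = (1, 15)
  18P = (18, 20)
  19P = (10, 5)
  20P = (11, 7)
  21P = (22, 20)
  22P = (17, 8)
  23P = (6, 20)
  24P = (12, 22)
  25P = (19, 19)
  26P = (5, 8)
  27P = (13, 5)
  28P = (14, 9)
  29P = (7, 6)
  30P = (8, 17)
Match found at i = 30.

k = 30


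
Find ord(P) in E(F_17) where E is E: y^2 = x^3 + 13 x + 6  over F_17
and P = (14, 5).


Compute successive multiples of P until we hit O:
  1P = (14, 5)
  2P = (5, 14)
  3P = (16, 14)
  4P = (3, 2)
  5P = (13, 3)
  6P = (11, 1)
  7P = (7, 10)
  8P = (9, 6)
  ... (continuing to 17P)
  17P = O

ord(P) = 17


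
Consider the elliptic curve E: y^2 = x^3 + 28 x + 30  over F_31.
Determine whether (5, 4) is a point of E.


Check whether y^2 = x^3 + 28 x + 30 (mod 31) for (x, y) = (5, 4).
LHS: y^2 = 4^2 mod 31 = 16
RHS: x^3 + 28 x + 30 = 5^3 + 28*5 + 30 mod 31 = 16
LHS = RHS

Yes, on the curve


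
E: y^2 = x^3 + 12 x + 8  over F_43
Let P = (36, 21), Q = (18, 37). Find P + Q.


P != Q, so use the chord formula.
s = (y2 - y1) / (x2 - x1) = (16) / (25) mod 43 = 23
x3 = s^2 - x1 - x2 mod 43 = 23^2 - 36 - 18 = 2
y3 = s (x1 - x3) - y1 mod 43 = 23 * (36 - 2) - 21 = 30

P + Q = (2, 30)


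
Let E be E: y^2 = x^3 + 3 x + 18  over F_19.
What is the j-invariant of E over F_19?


Delta = -16(4 a^3 + 27 b^2) mod 19 = 6
-1728 * (4 a)^3 = -1728 * (4*3)^3 mod 19 = 18
j = 18 * 6^(-1) mod 19 = 3

j = 3 (mod 19)


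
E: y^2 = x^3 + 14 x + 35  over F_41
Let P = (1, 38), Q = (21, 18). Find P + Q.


P != Q, so use the chord formula.
s = (y2 - y1) / (x2 - x1) = (21) / (20) mod 41 = 40
x3 = s^2 - x1 - x2 mod 41 = 40^2 - 1 - 21 = 20
y3 = s (x1 - x3) - y1 mod 41 = 40 * (1 - 20) - 38 = 22

P + Q = (20, 22)


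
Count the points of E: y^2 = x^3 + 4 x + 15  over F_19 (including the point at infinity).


For each x in F_19, count y with y^2 = x^3 + 4 x + 15 mod 19:
  x = 1: RHS = 1, y in [1, 18]  -> 2 point(s)
  x = 3: RHS = 16, y in [4, 15]  -> 2 point(s)
  x = 4: RHS = 0, y in [0]  -> 1 point(s)
  x = 7: RHS = 6, y in [5, 14]  -> 2 point(s)
  x = 9: RHS = 1, y in [1, 18]  -> 2 point(s)
  x = 12: RHS = 5, y in [9, 10]  -> 2 point(s)
  x = 15: RHS = 11, y in [7, 12]  -> 2 point(s)
Affine points: 13. Add the point at infinity: total = 14.

#E(F_19) = 14


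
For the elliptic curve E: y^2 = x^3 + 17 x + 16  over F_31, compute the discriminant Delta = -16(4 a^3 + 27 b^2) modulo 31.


4 a^3 + 27 b^2 = 4*17^3 + 27*16^2 = 19652 + 6912 = 26564
Delta = -16 * (26564) = -425024
Delta mod 31 = 17

Delta = 17 (mod 31)


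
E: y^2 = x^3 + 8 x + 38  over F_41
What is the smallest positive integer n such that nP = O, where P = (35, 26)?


Compute successive multiples of P until we hit O:
  1P = (35, 26)
  2P = (8, 9)
  3P = (16, 30)
  4P = (29, 31)
  5P = (13, 24)
  6P = (13, 17)
  7P = (29, 10)
  8P = (16, 11)
  ... (continuing to 11P)
  11P = O

ord(P) = 11


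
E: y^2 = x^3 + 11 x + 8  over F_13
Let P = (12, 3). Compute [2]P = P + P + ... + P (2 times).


k = 2 = 10_2 (binary, LSB first: 01)
Double-and-add from P = (12, 3):
  bit 0 = 0: acc unchanged = O
  bit 1 = 1: acc = O + (6, 11) = (6, 11)

2P = (6, 11)


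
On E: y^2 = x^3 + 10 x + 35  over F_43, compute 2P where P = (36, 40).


Doubling: s = (3 x1^2 + a) / (2 y1)
s = (3*36^2 + 10) / (2*40) mod 43 = 24
x3 = s^2 - 2 x1 mod 43 = 24^2 - 2*36 = 31
y3 = s (x1 - x3) - y1 mod 43 = 24 * (36 - 31) - 40 = 37

2P = (31, 37)


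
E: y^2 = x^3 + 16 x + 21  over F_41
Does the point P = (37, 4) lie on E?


Check whether y^2 = x^3 + 16 x + 21 (mod 41) for (x, y) = (37, 4).
LHS: y^2 = 4^2 mod 41 = 16
RHS: x^3 + 16 x + 21 = 37^3 + 16*37 + 21 mod 41 = 16
LHS = RHS

Yes, on the curve


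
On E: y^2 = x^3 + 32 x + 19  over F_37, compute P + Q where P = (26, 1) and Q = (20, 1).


P != Q, so use the chord formula.
s = (y2 - y1) / (x2 - x1) = (0) / (31) mod 37 = 0
x3 = s^2 - x1 - x2 mod 37 = 0^2 - 26 - 20 = 28
y3 = s (x1 - x3) - y1 mod 37 = 0 * (26 - 28) - 1 = 36

P + Q = (28, 36)


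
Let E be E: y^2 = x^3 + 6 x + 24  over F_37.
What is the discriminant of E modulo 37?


4 a^3 + 27 b^2 = 4*6^3 + 27*24^2 = 864 + 15552 = 16416
Delta = -16 * (16416) = -262656
Delta mod 37 = 7

Delta = 7 (mod 37)


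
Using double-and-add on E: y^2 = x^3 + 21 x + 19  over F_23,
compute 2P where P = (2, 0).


k = 2 = 10_2 (binary, LSB first: 01)
Double-and-add from P = (2, 0):
  bit 0 = 0: acc unchanged = O
  bit 1 = 1: acc = O + O = O

2P = O


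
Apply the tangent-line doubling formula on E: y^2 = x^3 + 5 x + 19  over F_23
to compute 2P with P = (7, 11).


Doubling: s = (3 x1^2 + a) / (2 y1)
s = (3*7^2 + 5) / (2*11) mod 23 = 9
x3 = s^2 - 2 x1 mod 23 = 9^2 - 2*7 = 21
y3 = s (x1 - x3) - y1 mod 23 = 9 * (7 - 21) - 11 = 1

2P = (21, 1)


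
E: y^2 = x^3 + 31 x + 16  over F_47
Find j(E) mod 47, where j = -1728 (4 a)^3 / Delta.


Delta = -16(4 a^3 + 27 b^2) mod 47 = 24
-1728 * (4 a)^3 = -1728 * (4*31)^3 mod 47 = 7
j = 7 * 24^(-1) mod 47 = 14

j = 14 (mod 47)


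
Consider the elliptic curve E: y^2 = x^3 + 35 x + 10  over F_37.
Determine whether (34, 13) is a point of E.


Check whether y^2 = x^3 + 35 x + 10 (mod 37) for (x, y) = (34, 13).
LHS: y^2 = 13^2 mod 37 = 21
RHS: x^3 + 35 x + 10 = 34^3 + 35*34 + 10 mod 37 = 26
LHS != RHS

No, not on the curve


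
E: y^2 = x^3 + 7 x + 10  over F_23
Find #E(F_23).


For each x in F_23, count y with y^2 = x^3 + 7 x + 10 mod 23:
  x = 1: RHS = 18, y in [8, 15]  -> 2 point(s)
  x = 2: RHS = 9, y in [3, 20]  -> 2 point(s)
  x = 3: RHS = 12, y in [9, 14]  -> 2 point(s)
  x = 5: RHS = 9, y in [3, 20]  -> 2 point(s)
  x = 8: RHS = 3, y in [7, 16]  -> 2 point(s)
  x = 14: RHS = 0, y in [0]  -> 1 point(s)
  x = 16: RHS = 9, y in [3, 20]  -> 2 point(s)
  x = 20: RHS = 8, y in [10, 13]  -> 2 point(s)
  x = 22: RHS = 2, y in [5, 18]  -> 2 point(s)
Affine points: 17. Add the point at infinity: total = 18.

#E(F_23) = 18


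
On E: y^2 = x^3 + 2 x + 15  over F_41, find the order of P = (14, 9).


Compute successive multiples of P until we hit O:
  1P = (14, 9)
  2P = (31, 26)
  3P = (38, 8)
  4P = (10, 25)
  5P = (33, 26)
  6P = (4, 28)
  7P = (18, 15)
  8P = (1, 31)
  ... (continuing to 33P)
  33P = O

ord(P) = 33


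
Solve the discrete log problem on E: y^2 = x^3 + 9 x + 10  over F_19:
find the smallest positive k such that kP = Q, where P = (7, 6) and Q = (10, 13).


Enumerate multiples of P until we hit Q = (10, 13):
  1P = (7, 6)
  2P = (3, 8)
  3P = (14, 7)
  4P = (5, 16)
  5P = (13, 5)
  6P = (8, 10)
  7P = (1, 18)
  8P = (15, 10)
  9P = (2, 6)
  10P = (10, 13)
Match found at i = 10.

k = 10


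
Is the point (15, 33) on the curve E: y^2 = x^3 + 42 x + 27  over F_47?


Check whether y^2 = x^3 + 42 x + 27 (mod 47) for (x, y) = (15, 33).
LHS: y^2 = 33^2 mod 47 = 8
RHS: x^3 + 42 x + 27 = 15^3 + 42*15 + 27 mod 47 = 37
LHS != RHS

No, not on the curve


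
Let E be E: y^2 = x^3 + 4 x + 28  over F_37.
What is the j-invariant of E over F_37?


Delta = -16(4 a^3 + 27 b^2) mod 37 = 21
-1728 * (4 a)^3 = -1728 * (4*4)^3 mod 37 = 27
j = 27 * 21^(-1) mod 37 = 33

j = 33 (mod 37)


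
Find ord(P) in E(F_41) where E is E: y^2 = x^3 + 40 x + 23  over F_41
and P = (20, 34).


Compute successive multiples of P until we hit O:
  1P = (20, 34)
  2P = (40, 33)
  3P = (26, 36)
  4P = (27, 32)
  5P = (15, 29)
  6P = (7, 20)
  7P = (4, 40)
  8P = (37, 39)
  ... (continuing to 40P)
  40P = O

ord(P) = 40


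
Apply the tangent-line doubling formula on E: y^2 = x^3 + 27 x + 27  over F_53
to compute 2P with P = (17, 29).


Doubling: s = (3 x1^2 + a) / (2 y1)
s = (3*17^2 + 27) / (2*29) mod 53 = 41
x3 = s^2 - 2 x1 mod 53 = 41^2 - 2*17 = 4
y3 = s (x1 - x3) - y1 mod 53 = 41 * (17 - 4) - 29 = 27

2P = (4, 27)


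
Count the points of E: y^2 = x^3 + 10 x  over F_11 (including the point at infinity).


For each x in F_11, count y with y^2 = x^3 + 10 x + 0 mod 11:
  x = 0: RHS = 0, y in [0]  -> 1 point(s)
  x = 1: RHS = 0, y in [0]  -> 1 point(s)
  x = 4: RHS = 5, y in [4, 7]  -> 2 point(s)
  x = 6: RHS = 1, y in [1, 10]  -> 2 point(s)
  x = 8: RHS = 9, y in [3, 8]  -> 2 point(s)
  x = 9: RHS = 5, y in [4, 7]  -> 2 point(s)
  x = 10: RHS = 0, y in [0]  -> 1 point(s)
Affine points: 11. Add the point at infinity: total = 12.

#E(F_11) = 12


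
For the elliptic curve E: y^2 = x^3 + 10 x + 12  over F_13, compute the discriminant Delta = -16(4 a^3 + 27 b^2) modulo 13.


4 a^3 + 27 b^2 = 4*10^3 + 27*12^2 = 4000 + 3888 = 7888
Delta = -16 * (7888) = -126208
Delta mod 13 = 9

Delta = 9 (mod 13)


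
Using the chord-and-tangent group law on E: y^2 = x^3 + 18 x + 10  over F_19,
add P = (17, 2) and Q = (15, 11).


P != Q, so use the chord formula.
s = (y2 - y1) / (x2 - x1) = (9) / (17) mod 19 = 5
x3 = s^2 - x1 - x2 mod 19 = 5^2 - 17 - 15 = 12
y3 = s (x1 - x3) - y1 mod 19 = 5 * (17 - 12) - 2 = 4

P + Q = (12, 4)


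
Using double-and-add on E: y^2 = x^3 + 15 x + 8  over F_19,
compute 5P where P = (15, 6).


k = 5 = 101_2 (binary, LSB first: 101)
Double-and-add from P = (15, 6):
  bit 0 = 1: acc = O + (15, 6) = (15, 6)
  bit 1 = 0: acc unchanged = (15, 6)
  bit 2 = 1: acc = (15, 6) + (13, 5) = (15, 13)

5P = (15, 13)


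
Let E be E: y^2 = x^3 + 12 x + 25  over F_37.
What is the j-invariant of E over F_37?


Delta = -16(4 a^3 + 27 b^2) mod 37 = 27
-1728 * (4 a)^3 = -1728 * (4*12)^3 mod 37 = 26
j = 26 * 27^(-1) mod 37 = 27

j = 27 (mod 37)


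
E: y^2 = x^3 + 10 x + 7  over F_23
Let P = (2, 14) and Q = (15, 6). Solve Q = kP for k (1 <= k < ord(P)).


Enumerate multiples of P until we hit Q = (15, 6):
  1P = (2, 14)
  2P = (8, 1)
  3P = (3, 15)
  4P = (19, 15)
  5P = (18, 4)
  6P = (21, 18)
  7P = (1, 8)
  8P = (10, 7)
  9P = (15, 6)
Match found at i = 9.

k = 9


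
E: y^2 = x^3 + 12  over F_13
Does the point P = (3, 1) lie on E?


Check whether y^2 = x^3 + 0 x + 12 (mod 13) for (x, y) = (3, 1).
LHS: y^2 = 1^2 mod 13 = 1
RHS: x^3 + 0 x + 12 = 3^3 + 0*3 + 12 mod 13 = 0
LHS != RHS

No, not on the curve


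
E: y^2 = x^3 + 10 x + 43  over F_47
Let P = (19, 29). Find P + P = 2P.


Doubling: s = (3 x1^2 + a) / (2 y1)
s = (3*19^2 + 10) / (2*29) mod 47 = 31
x3 = s^2 - 2 x1 mod 47 = 31^2 - 2*19 = 30
y3 = s (x1 - x3) - y1 mod 47 = 31 * (19 - 30) - 29 = 6

2P = (30, 6)
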